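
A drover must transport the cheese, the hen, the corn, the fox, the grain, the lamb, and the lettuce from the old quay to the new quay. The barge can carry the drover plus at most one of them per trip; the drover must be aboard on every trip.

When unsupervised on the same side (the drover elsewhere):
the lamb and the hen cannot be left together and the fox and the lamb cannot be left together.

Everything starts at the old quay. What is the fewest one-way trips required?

Counting alone: the drover can take at most 1 across per trip to the new quay, so moving all 7 needs at least 7 loaded trips out, with a return between consecutive ones — at least 13 crossings.
The safety rule pushes this higher. Following every safe sequence of crossings, the most of the 7 that can be at the new quay as the barge arrives there on crossing 13 is 6 — never all 7.
So no plan with fewer than 15 crossings exists, and this one achieves 15:
1. Drover goes to the new quay with the lamb.
2. Drover goes back to the old quay alone.
3. Drover goes to the new quay with the cheese.
4. Drover goes back to the old quay alone.
5. Drover goes to the new quay with the hen.
6. Drover goes back to the old quay with the lamb.
7. Drover goes to the new quay with the fox.
8. Drover goes back to the old quay alone.
9. Drover goes to the new quay with the corn.
10. Drover goes back to the old quay alone.
11. Drover goes to the new quay with the grain.
12. Drover goes back to the old quay alone.
13. Drover goes to the new quay with the lettuce.
14. Drover goes back to the old quay alone.
15. Drover goes to the new quay with the lamb.

15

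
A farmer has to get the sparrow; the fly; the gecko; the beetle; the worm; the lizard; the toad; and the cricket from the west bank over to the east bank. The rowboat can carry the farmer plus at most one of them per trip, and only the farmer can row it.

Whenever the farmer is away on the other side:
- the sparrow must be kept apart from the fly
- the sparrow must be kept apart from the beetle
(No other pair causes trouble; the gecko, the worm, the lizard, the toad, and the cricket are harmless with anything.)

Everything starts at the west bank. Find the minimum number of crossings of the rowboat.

17

Counting alone: the farmer can take at most 1 across per trip to the east bank, so moving all 8 needs at least 8 loaded trips out, with a return between consecutive ones — at least 15 crossings.
The safety rule pushes this higher. Following every safe sequence of crossings, the most of the 8 that can be at the east bank as the rowboat arrives there on crossing 15 is 7 — never all 8.
So no plan with fewer than 17 crossings exists, and this one achieves 17:
1. Farmer goes to the east bank with the sparrow.  [the west bank: the beetle, the cricket, the fly, the gecko, the lizard, the toad, the worm | the east bank: the sparrow]
2. Farmer goes back to the west bank alone.  [the west bank: the beetle, the cricket, the fly, the gecko, the lizard, the toad, the worm | the east bank: the sparrow]
3. Farmer goes to the east bank with the fly.  [the west bank: the beetle, the cricket, the gecko, the lizard, the toad, the worm | the east bank: the fly, the sparrow]
4. Farmer goes back to the west bank with the sparrow.  [the west bank: the beetle, the cricket, the gecko, the lizard, the sparrow, the toad, the worm | the east bank: the fly]
5. Farmer goes to the east bank with the beetle.  [the west bank: the cricket, the gecko, the lizard, the sparrow, the toad, the worm | the east bank: the beetle, the fly]
6. Farmer goes back to the west bank alone.  [the west bank: the cricket, the gecko, the lizard, the sparrow, the toad, the worm | the east bank: the beetle, the fly]
7. Farmer goes to the east bank with the gecko.  [the west bank: the cricket, the lizard, the sparrow, the toad, the worm | the east bank: the beetle, the fly, the gecko]
8. Farmer goes back to the west bank alone.  [the west bank: the cricket, the lizard, the sparrow, the toad, the worm | the east bank: the beetle, the fly, the gecko]
9. Farmer goes to the east bank with the worm.  [the west bank: the cricket, the lizard, the sparrow, the toad | the east bank: the beetle, the fly, the gecko, the worm]
10. Farmer goes back to the west bank alone.  [the west bank: the cricket, the lizard, the sparrow, the toad | the east bank: the beetle, the fly, the gecko, the worm]
11. Farmer goes to the east bank with the lizard.  [the west bank: the cricket, the sparrow, the toad | the east bank: the beetle, the fly, the gecko, the lizard, the worm]
12. Farmer goes back to the west bank alone.  [the west bank: the cricket, the sparrow, the toad | the east bank: the beetle, the fly, the gecko, the lizard, the worm]
13. Farmer goes to the east bank with the toad.  [the west bank: the cricket, the sparrow | the east bank: the beetle, the fly, the gecko, the lizard, the toad, the worm]
14. Farmer goes back to the west bank alone.  [the west bank: the cricket, the sparrow | the east bank: the beetle, the fly, the gecko, the lizard, the toad, the worm]
15. Farmer goes to the east bank with the cricket.  [the west bank: the sparrow | the east bank: the beetle, the cricket, the fly, the gecko, the lizard, the toad, the worm]
16. Farmer goes back to the west bank alone.  [the west bank: the sparrow | the east bank: the beetle, the cricket, the fly, the gecko, the lizard, the toad, the worm]
17. Farmer goes to the east bank with the sparrow.  [the west bank: — | the east bank: the beetle, the cricket, the fly, the gecko, the lizard, the sparrow, the toad, the worm]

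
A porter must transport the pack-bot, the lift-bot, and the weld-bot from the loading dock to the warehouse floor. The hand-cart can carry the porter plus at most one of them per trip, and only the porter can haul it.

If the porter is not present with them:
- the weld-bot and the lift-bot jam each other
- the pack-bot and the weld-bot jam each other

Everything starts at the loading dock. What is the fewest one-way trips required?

Counting alone: the porter can take at most 1 across per trip to the warehouse floor, so moving all 3 needs at least 3 loaded trips out, with a return between consecutive ones — at least 5 crossings.
The safety rule pushes this higher. Following every safe sequence of crossings, the most of the 3 that can be at the warehouse floor as the hand-cart arrives there on crossing 5 is 2 — never all 3.
So no plan with fewer than 7 crossings exists, and this one achieves 7:
1. Porter goes to the warehouse floor with the weld-bot.
2. Porter goes back to the loading dock alone.
3. Porter goes to the warehouse floor with the pack-bot.
4. Porter goes back to the loading dock with the weld-bot.
5. Porter goes to the warehouse floor with the lift-bot.
6. Porter goes back to the loading dock alone.
7. Porter goes to the warehouse floor with the weld-bot.

7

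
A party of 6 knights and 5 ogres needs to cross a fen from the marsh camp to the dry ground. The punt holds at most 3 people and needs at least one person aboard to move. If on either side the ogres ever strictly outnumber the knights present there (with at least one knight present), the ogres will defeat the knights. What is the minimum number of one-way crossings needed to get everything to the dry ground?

Counting alone: each trip to the dry ground takes at most 3 across and each return brings at least 1 back, so after t trips out (and t−1 returns) at most 3t − (t−1) of the 11 are across; that first reaches 11 at t = 5, so at least 9 crossings are needed.
The plan below uses exactly 9 crossings, so it is optimal:
1. 3 ogres → the dry ground.  (the marsh camp: 6K 2O; the dry ground: 0K 3O)
2. 1 ogre ← the marsh camp.  (the marsh camp: 6K 3O; the dry ground: 0K 2O)
3. 3 knights → the dry ground.  (the marsh camp: 3K 3O; the dry ground: 3K 2O)
4. 1 knight ← the marsh camp.  (the marsh camp: 4K 3O; the dry ground: 2K 2O)
5. 2 knights and 1 ogre → the dry ground.  (the marsh camp: 2K 2O; the dry ground: 4K 3O)
6. 1 knight ← the marsh camp.  (the marsh camp: 3K 2O; the dry ground: 3K 3O)
7. 2 knights and 1 ogre → the dry ground.  (the marsh camp: 1K 1O; the dry ground: 5K 4O)
8. 1 knight ← the marsh camp.  (the marsh camp: 2K 1O; the dry ground: 4K 4O)
9. 2 knights and 1 ogre → the dry ground.  (the marsh camp: 0K 0O; the dry ground: 6K 5O)

9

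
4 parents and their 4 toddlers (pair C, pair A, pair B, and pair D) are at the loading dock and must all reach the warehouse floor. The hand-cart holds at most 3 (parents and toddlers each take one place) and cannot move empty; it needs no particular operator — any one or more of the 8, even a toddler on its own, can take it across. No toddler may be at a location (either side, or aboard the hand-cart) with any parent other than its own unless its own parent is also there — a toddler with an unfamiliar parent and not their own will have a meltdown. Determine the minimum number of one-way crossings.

Counting alone: each trip to the warehouse floor takes at most 3 across and each return brings at least 1 back, so after t trips out (and t−1 returns) at most 3t − (t−1) of the 8 are across; that first reaches 8 at t = 4, so at least 7 crossings are needed.
The safety rule pushes this higher. Following every safe sequence of crossings, the most of the 8 that can be at the warehouse floor as the hand-cart arrives there on crossing 7 is 7 — never all 8.
So no plan with fewer than 9 crossings exists, and this one achieves 9:
1. parent C and toddler C cross → the warehouse floor.
2. parent C crosses ← the loading dock.
3. parent A, parent C, and toddler A cross → the warehouse floor.
4. parent C and toddler C cross ← the loading dock.
5. parent B, parent C, and parent D cross → the warehouse floor.
6. toddler A crosses ← the loading dock.
7. toddler A and toddler C cross → the warehouse floor.
8. toddler C crosses ← the loading dock.
9. toddler B, toddler C, and toddler D cross → the warehouse floor.

9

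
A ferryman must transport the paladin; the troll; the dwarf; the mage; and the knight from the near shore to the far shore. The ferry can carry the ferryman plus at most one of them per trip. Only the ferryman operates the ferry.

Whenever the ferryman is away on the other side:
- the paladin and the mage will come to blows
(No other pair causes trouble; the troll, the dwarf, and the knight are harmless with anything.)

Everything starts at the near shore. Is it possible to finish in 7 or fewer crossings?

No

Counting alone: the ferryman can take at most 1 across per trip to the far shore, so moving all 5 needs at least 5 loaded trips out, with a return between consecutive ones — at least 9 crossings.
Since 7 < 9, 7 crossings cannot be enough. (The shortest complete plan in fact takes 9:)
1. Ferryman goes to the far shore with the paladin.
2. Ferryman goes back to the near shore alone.
3. Ferryman goes to the far shore with the troll.
4. Ferryman goes back to the near shore alone.
5. Ferryman goes to the far shore with the dwarf.
6. Ferryman goes back to the near shore alone.
7. Ferryman goes to the far shore with the knight.
8. Ferryman goes back to the near shore alone.
9. Ferryman goes to the far shore with the mage.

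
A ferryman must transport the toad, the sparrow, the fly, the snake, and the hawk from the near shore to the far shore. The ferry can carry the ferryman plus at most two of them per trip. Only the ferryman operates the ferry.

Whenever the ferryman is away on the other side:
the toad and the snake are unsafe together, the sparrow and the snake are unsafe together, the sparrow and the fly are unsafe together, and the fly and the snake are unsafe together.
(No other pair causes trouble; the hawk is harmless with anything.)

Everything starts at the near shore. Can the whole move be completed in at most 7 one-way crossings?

Yes

Yes — this plan uses 7 crossings (≤ 7):
1. Ferryman goes to the far shore with the snake and the sparrow.  [the near shore: the fly, the hawk, the toad | the far shore: the snake, the sparrow]
2. Ferryman goes back to the near shore with the sparrow.  [the near shore: the fly, the hawk, the sparrow, the toad | the far shore: the snake]
3. Ferryman goes to the far shore with the sparrow and the toad.  [the near shore: the fly, the hawk | the far shore: the snake, the sparrow, the toad]
4. Ferryman goes back to the near shore with the snake.  [the near shore: the fly, the hawk, the snake | the far shore: the sparrow, the toad]
5. Ferryman goes to the far shore with the fly and the hawk.  [the near shore: the snake | the far shore: the fly, the hawk, the sparrow, the toad]
6. Ferryman goes back to the near shore with the sparrow.  [the near shore: the snake, the sparrow | the far shore: the fly, the hawk, the toad]
7. Ferryman goes to the far shore with the snake and the sparrow.  [the near shore: — | the far shore: the fly, the hawk, the snake, the sparrow, the toad]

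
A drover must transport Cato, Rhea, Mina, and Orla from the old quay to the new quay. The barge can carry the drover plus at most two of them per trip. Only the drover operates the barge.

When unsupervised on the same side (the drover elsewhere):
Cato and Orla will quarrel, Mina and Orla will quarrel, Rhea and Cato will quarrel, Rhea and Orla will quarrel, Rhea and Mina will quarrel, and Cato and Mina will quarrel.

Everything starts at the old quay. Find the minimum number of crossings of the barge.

Whatever the first load, the items left behind include a forbidden pair without the drover. No opening move is safe, so no plan exists.

impossible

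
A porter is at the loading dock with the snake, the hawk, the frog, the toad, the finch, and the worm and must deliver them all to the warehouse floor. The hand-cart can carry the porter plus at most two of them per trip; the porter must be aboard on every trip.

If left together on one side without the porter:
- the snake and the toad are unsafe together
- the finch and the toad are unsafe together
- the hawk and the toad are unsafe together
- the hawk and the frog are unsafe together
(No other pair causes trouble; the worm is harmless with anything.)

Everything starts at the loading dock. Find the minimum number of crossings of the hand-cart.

7

Counting alone: the porter can take at most 2 across per trip to the warehouse floor, so moving all 6 needs at least 3 loaded trips out, with a return between consecutive ones — at least 5 crossings.
The safety rule pushes this higher. Following every safe sequence of crossings, the most of the 6 that can be at the warehouse floor as the hand-cart arrives there on crossing 5 is 5 — never all 6.
So no plan with fewer than 7 crossings exists, and this one achieves 7:
1. Porter goes to the warehouse floor with the hawk and the toad.
2. Porter goes back to the loading dock with the hawk.
3. Porter goes to the warehouse floor with the hawk and the snake.
4. Porter goes back to the loading dock with the toad.
5. Porter goes to the warehouse floor with the finch and the worm.
6. Porter goes back to the loading dock alone.
7. Porter goes to the warehouse floor with the frog and the toad.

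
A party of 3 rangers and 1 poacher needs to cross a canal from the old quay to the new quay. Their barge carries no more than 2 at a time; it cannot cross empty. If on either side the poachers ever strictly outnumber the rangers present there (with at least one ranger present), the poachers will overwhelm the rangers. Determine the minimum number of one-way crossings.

5

Counting alone: each trip to the new quay takes at most 2 across and each return brings at least 1 back, so after t trips out (and t−1 returns) at most 2t − (t−1) of the 4 are across; that first reaches 4 at t = 3, so at least 5 crossings are needed.
The plan below uses exactly 5 crossings, so it is optimal:
1. 1 ranger and 1 poacher → the new quay.  (the old quay: 2R 0P; the new quay: 1R 1P)
2. 1 poacher ← the old quay.  (the old quay: 2R 1P; the new quay: 1R 0P)
3. 1 ranger and 1 poacher → the new quay.  (the old quay: 1R 0P; the new quay: 2R 1P)
4. 1 poacher ← the old quay.  (the old quay: 1R 1P; the new quay: 2R 0P)
5. 1 ranger and 1 poacher → the new quay.  (the old quay: 0R 0P; the new quay: 3R 1P)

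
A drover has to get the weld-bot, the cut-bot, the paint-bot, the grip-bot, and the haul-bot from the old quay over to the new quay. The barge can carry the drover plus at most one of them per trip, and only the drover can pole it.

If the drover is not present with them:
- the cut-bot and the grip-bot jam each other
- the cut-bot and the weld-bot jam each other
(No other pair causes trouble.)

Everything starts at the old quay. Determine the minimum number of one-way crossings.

11

Counting alone: the drover can take at most 1 across per trip to the new quay, so moving all 5 needs at least 5 loaded trips out, with a return between consecutive ones — at least 9 crossings.
The safety rule pushes this higher. Following every safe sequence of crossings, the most of the 5 that can be at the new quay as the barge arrives there on crossing 9 is 4 — never all 5.
So no plan with fewer than 11 crossings exists, and this one achieves 11:
1. Drover goes to the new quay with the cut-bot.
2. Drover goes back to the old quay alone.
3. Drover goes to the new quay with the weld-bot.
4. Drover goes back to the old quay with the cut-bot.
5. Drover goes to the new quay with the grip-bot.
6. Drover goes back to the old quay alone.
7. Drover goes to the new quay with the paint-bot.
8. Drover goes back to the old quay alone.
9. Drover goes to the new quay with the haul-bot.
10. Drover goes back to the old quay alone.
11. Drover goes to the new quay with the cut-bot.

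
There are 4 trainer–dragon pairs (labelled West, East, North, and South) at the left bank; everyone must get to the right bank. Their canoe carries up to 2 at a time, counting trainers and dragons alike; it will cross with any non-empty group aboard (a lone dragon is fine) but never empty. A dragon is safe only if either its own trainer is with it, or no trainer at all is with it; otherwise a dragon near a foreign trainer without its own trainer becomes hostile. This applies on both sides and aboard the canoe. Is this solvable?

No

Following every safe sequence of crossings from the start, the most of the 8 that can be at the right bank as the canoe arrives there on crossings 1, 3, 5 is 2, 3, 4 respectively; the best ever achieved is 4 of 8.
From crossing 7 on, no configuration arises that was not already reachable earlier: only 44 distinct safe configurations (who is on which side, and where the canoe is) can ever be reached, none of them has everyone across, and every continuation just revisits them. So no valid plan exists.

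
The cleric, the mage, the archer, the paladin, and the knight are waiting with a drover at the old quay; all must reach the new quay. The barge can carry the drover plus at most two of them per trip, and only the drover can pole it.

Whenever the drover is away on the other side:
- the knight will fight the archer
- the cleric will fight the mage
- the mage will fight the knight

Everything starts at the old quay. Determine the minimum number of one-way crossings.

Counting alone: the drover can take at most 2 across per trip to the new quay, so moving all 5 needs at least 3 loaded trips out, with a return between consecutive ones — at least 5 crossings.
The plan below uses exactly 5 crossings, so it is optimal:
1. Drover goes to the new quay with the cleric and the knight.
2. Drover goes back to the old quay alone.
3. Drover goes to the new quay with the paladin.
4. Drover goes back to the old quay alone.
5. Drover goes to the new quay with the archer and the mage.

5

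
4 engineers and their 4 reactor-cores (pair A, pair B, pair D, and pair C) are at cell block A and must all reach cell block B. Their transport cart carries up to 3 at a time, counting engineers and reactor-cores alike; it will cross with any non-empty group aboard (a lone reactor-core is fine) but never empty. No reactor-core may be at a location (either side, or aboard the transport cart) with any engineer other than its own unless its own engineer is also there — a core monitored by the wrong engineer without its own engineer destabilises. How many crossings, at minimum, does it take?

Counting alone: each trip to cell block B takes at most 3 across and each return brings at least 1 back, so after t trips out (and t−1 returns) at most 3t − (t−1) of the 8 are across; that first reaches 8 at t = 4, so at least 7 crossings are needed.
The safety rule pushes this higher. Following every safe sequence of crossings, the most of the 8 that can be at cell block B as the transport cart arrives there on crossing 7 is 7 — never all 8.
So no plan with fewer than 9 crossings exists, and this one achieves 9:
1. engineer A and reactor-core A cross → cell block B.
2. engineer A crosses ← cell block A.
3. engineer A, engineer B, and reactor-core B cross → cell block B.
4. engineer A and reactor-core A cross ← cell block A.
5. engineer A, engineer C, and engineer D cross → cell block B.
6. reactor-core B crosses ← cell block A.
7. reactor-core A and reactor-core B cross → cell block B.
8. reactor-core A crosses ← cell block A.
9. reactor-core A, reactor-core C, and reactor-core D cross → cell block B.

9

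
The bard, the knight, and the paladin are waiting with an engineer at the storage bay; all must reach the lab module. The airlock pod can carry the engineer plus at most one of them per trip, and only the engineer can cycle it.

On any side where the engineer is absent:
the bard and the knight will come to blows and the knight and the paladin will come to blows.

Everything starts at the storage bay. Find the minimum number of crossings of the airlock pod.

Counting alone: the engineer can take at most 1 across per trip to the lab module, so moving all 3 needs at least 3 loaded trips out, with a return between consecutive ones — at least 5 crossings.
The safety rule pushes this higher. Following every safe sequence of crossings, the most of the 3 that can be at the lab module as the airlock pod arrives there on crossing 5 is 2 — never all 3.
So no plan with fewer than 7 crossings exists, and this one achieves 7:
1. Engineer goes to the lab module with the knight.
2. Engineer goes back to the storage bay alone.
3. Engineer goes to the lab module with the bard.
4. Engineer goes back to the storage bay with the knight.
5. Engineer goes to the lab module with the paladin.
6. Engineer goes back to the storage bay alone.
7. Engineer goes to the lab module with the knight.

7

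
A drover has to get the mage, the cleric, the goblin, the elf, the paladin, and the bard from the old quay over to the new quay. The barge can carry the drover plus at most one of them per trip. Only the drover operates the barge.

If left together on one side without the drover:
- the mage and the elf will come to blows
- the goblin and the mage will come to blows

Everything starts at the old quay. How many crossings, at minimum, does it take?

Counting alone: the drover can take at most 1 across per trip to the new quay, so moving all 6 needs at least 6 loaded trips out, with a return between consecutive ones — at least 11 crossings.
The safety rule pushes this higher. Following every safe sequence of crossings, the most of the 6 that can be at the new quay as the barge arrives there on crossing 11 is 5 — never all 6.
So no plan with fewer than 13 crossings exists, and this one achieves 13:
1. Drover goes to the new quay with the mage.  [the old quay: the bard, the cleric, the elf, the goblin, the paladin | the new quay: the mage]
2. Drover goes back to the old quay alone.  [the old quay: the bard, the cleric, the elf, the goblin, the paladin | the new quay: the mage]
3. Drover goes to the new quay with the cleric.  [the old quay: the bard, the elf, the goblin, the paladin | the new quay: the cleric, the mage]
4. Drover goes back to the old quay alone.  [the old quay: the bard, the elf, the goblin, the paladin | the new quay: the cleric, the mage]
5. Drover goes to the new quay with the goblin.  [the old quay: the bard, the elf, the paladin | the new quay: the cleric, the goblin, the mage]
6. Drover goes back to the old quay with the mage.  [the old quay: the bard, the elf, the mage, the paladin | the new quay: the cleric, the goblin]
7. Drover goes to the new quay with the elf.  [the old quay: the bard, the mage, the paladin | the new quay: the cleric, the elf, the goblin]
8. Drover goes back to the old quay alone.  [the old quay: the bard, the mage, the paladin | the new quay: the cleric, the elf, the goblin]
9. Drover goes to the new quay with the paladin.  [the old quay: the bard, the mage | the new quay: the cleric, the elf, the goblin, the paladin]
10. Drover goes back to the old quay alone.  [the old quay: the bard, the mage | the new quay: the cleric, the elf, the goblin, the paladin]
11. Drover goes to the new quay with the bard.  [the old quay: the mage | the new quay: the bard, the cleric, the elf, the goblin, the paladin]
12. Drover goes back to the old quay alone.  [the old quay: the mage | the new quay: the bard, the cleric, the elf, the goblin, the paladin]
13. Drover goes to the new quay with the mage.  [the old quay: — | the new quay: the bard, the cleric, the elf, the goblin, the mage, the paladin]

13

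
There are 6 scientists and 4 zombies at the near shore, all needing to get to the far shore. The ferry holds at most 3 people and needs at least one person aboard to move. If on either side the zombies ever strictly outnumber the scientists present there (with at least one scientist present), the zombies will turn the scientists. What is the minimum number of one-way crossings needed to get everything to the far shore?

Counting alone: each trip to the far shore takes at most 3 across and each return brings at least 1 back, so after t trips out (and t−1 returns) at most 3t − (t−1) of the 10 are across; that first reaches 10 at t = 5, so at least 9 crossings are needed.
The plan below uses exactly 9 crossings, so it is optimal:
1. 2 zombies → the far shore.  (the near shore: 6S 2Z; the far shore: 0S 2Z)
2. 1 zombie ← the near shore.  (the near shore: 6S 3Z; the far shore: 0S 1Z)
3. 3 zombies → the far shore.  (the near shore: 6S 0Z; the far shore: 0S 4Z)
4. 1 zombie ← the near shore.  (the near shore: 6S 1Z; the far shore: 0S 3Z)
5. 3 scientists → the far shore.  (the near shore: 3S 1Z; the far shore: 3S 3Z)
6. 1 zombie ← the near shore.  (the near shore: 3S 2Z; the far shore: 3S 2Z)
7. 1 scientist and 2 zombies → the far shore.  (the near shore: 2S 0Z; the far shore: 4S 4Z)
8. 1 zombie ← the near shore.  (the near shore: 2S 1Z; the far shore: 4S 3Z)
9. 2 scientists and 1 zombie → the far shore.  (the near shore: 0S 0Z; the far shore: 6S 4Z)

9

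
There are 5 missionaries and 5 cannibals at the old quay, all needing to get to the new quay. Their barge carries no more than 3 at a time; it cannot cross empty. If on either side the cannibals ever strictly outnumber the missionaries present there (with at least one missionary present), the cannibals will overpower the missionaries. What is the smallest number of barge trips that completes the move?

11

Counting alone: each trip to the new quay takes at most 3 across and each return brings at least 1 back, so after t trips out (and t−1 returns) at most 3t − (t−1) of the 10 are across; that first reaches 10 at t = 5, so at least 9 crossings are needed.
The safety rule pushes this higher. Following every safe sequence of crossings, the most of the 10 that can be at the new quay as the barge arrives there on crossing 9 is 9 — never all 10.
So no plan with fewer than 11 crossings exists, and this one achieves 11:
1. 2 cannibals → the new quay.  (the old quay: 5M 3C; the new quay: 0M 2C)
2. 1 cannibal ← the old quay.  (the old quay: 5M 4C; the new quay: 0M 1C)
3. 3 cannibals → the new quay.  (the old quay: 5M 1C; the new quay: 0M 4C)
4. 1 cannibal ← the old quay.  (the old quay: 5M 2C; the new quay: 0M 3C)
5. 3 missionaries → the new quay.  (the old quay: 2M 2C; the new quay: 3M 3C)
6. 1 missionary and 1 cannibal ← the old quay.  (the old quay: 3M 3C; the new quay: 2M 2C)
7. 3 missionaries → the new quay.  (the old quay: 0M 3C; the new quay: 5M 2C)
8. 1 cannibal ← the old quay.  (the old quay: 0M 4C; the new quay: 5M 1C)
9. 2 cannibals → the new quay.  (the old quay: 0M 2C; the new quay: 5M 3C)
10. 1 cannibal ← the old quay.  (the old quay: 0M 3C; the new quay: 5M 2C)
11. 3 cannibals → the new quay.  (the old quay: 0M 0C; the new quay: 5M 5C)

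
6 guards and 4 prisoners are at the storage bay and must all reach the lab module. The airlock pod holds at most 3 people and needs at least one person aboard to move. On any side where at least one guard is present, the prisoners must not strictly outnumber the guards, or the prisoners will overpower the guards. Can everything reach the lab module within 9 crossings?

Yes

Yes — this plan uses 9 crossings (≤ 9):
1. 2 prisoners → the lab module.  (the storage bay: 6G 2P; the lab module: 0G 2P)
2. 1 prisoner ← the storage bay.  (the storage bay: 6G 3P; the lab module: 0G 1P)
3. 3 prisoners → the lab module.  (the storage bay: 6G 0P; the lab module: 0G 4P)
4. 1 prisoner ← the storage bay.  (the storage bay: 6G 1P; the lab module: 0G 3P)
5. 3 guards → the lab module.  (the storage bay: 3G 1P; the lab module: 3G 3P)
6. 1 prisoner ← the storage bay.  (the storage bay: 3G 2P; the lab module: 3G 2P)
7. 1 guard and 2 prisoners → the lab module.  (the storage bay: 2G 0P; the lab module: 4G 4P)
8. 1 prisoner ← the storage bay.  (the storage bay: 2G 1P; the lab module: 4G 3P)
9. 2 guards and 1 prisoner → the lab module.  (the storage bay: 0G 0P; the lab module: 6G 4P)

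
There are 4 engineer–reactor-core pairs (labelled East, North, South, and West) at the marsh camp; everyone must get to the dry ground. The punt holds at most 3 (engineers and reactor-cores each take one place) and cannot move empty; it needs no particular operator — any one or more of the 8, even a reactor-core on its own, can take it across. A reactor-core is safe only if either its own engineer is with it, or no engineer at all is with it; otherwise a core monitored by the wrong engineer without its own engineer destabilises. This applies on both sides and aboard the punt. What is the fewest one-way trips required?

9

Counting alone: each trip to the dry ground takes at most 3 across and each return brings at least 1 back, so after t trips out (and t−1 returns) at most 3t − (t−1) of the 8 are across; that first reaches 8 at t = 4, so at least 7 crossings are needed.
The safety rule pushes this higher. Following every safe sequence of crossings, the most of the 8 that can be at the dry ground as the punt arrives there on crossing 7 is 7 — never all 8.
So no plan with fewer than 9 crossings exists, and this one achieves 9:
1. engineer East and reactor-core East cross → the dry ground.
2. engineer East crosses ← the marsh camp.
3. engineer East, engineer North, and reactor-core North cross → the dry ground.
4. engineer East and reactor-core East cross ← the marsh camp.
5. engineer East, engineer South, and engineer West cross → the dry ground.
6. reactor-core North crosses ← the marsh camp.
7. reactor-core East and reactor-core North cross → the dry ground.
8. reactor-core East crosses ← the marsh camp.
9. reactor-core East, reactor-core South, and reactor-core West cross → the dry ground.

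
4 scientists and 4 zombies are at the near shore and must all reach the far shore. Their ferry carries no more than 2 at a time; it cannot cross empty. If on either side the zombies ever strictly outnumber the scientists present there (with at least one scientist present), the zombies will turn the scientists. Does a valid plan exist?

No

Following every safe sequence of crossings from the start, the most of the 8 that can be at the far shore as the ferry arrives there on crossings 1, 3, 5 is 2, 3, 4 respectively; the best ever achieved is 4 of 8.
From crossing 7 on, no configuration arises that was not already reachable earlier: only 11 distinct safe configurations (who is on which side, and where the ferry is) can ever be reached, none of them has everyone across, and every continuation just revisits them. They are: 0 scientists + 0 zombies across (ferry back at the start); 0 scientists + 1 zombie across (ferry there); 0 scientists + 1 zombie across (ferry back at the start); 0 scientists + 2 zombies across (ferry there); 0 scientists + 2 zombies across (ferry back at the start); 0 scientists + 3 zombies across (ferry there); 0 scientists + 3 zombies across (ferry back at the start); 0 scientists + 4 zombies across (ferry there); 1 scientist + 1 zombie across (ferry there); 1 scientist + 1 zombie across (ferry back at the start); 2 scientists + 2 zombies across (ferry there). So no valid plan exists.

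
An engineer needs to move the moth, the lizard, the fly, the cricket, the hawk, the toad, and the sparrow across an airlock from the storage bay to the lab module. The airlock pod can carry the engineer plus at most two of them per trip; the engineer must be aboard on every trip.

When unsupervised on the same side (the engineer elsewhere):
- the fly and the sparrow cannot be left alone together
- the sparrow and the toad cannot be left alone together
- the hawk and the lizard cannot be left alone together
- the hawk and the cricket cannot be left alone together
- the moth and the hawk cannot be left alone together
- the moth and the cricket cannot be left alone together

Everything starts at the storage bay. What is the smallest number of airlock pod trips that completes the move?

Whatever the first load, the items left behind include a forbidden pair without the engineer. No opening move is safe, so no plan exists.

impossible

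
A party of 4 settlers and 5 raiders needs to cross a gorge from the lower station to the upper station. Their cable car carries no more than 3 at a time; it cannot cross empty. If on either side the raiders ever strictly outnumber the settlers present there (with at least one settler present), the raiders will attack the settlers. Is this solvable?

The raiders already outnumber the settlers at the lower station before anyone moves, so the starting position itself is disallowed.

No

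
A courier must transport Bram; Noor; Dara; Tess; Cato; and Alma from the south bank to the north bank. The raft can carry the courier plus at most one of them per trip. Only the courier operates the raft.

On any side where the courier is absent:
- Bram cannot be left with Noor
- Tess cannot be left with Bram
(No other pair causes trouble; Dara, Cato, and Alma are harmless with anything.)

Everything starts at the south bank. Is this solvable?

Yes

1. Courier goes to the north bank with Bram.  [the south bank: Alma, Cato, Dara, Noor, Tess | the north bank: Bram]
2. Courier goes back to the south bank alone.  [the south bank: Alma, Cato, Dara, Noor, Tess | the north bank: Bram]
3. Courier goes to the north bank with Noor.  [the south bank: Alma, Cato, Dara, Tess | the north bank: Bram, Noor]
4. Courier goes back to the south bank with Bram.  [the south bank: Alma, Bram, Cato, Dara, Tess | the north bank: Noor]
5. Courier goes to the north bank with Tess.  [the south bank: Alma, Bram, Cato, Dara | the north bank: Noor, Tess]
6. Courier goes back to the south bank alone.  [the south bank: Alma, Bram, Cato, Dara | the north bank: Noor, Tess]
7. Courier goes to the north bank with Dara.  [the south bank: Alma, Bram, Cato | the north bank: Dara, Noor, Tess]
8. Courier goes back to the south bank alone.  [the south bank: Alma, Bram, Cato | the north bank: Dara, Noor, Tess]
9. Courier goes to the north bank with Cato.  [the south bank: Alma, Bram | the north bank: Cato, Dara, Noor, Tess]
10. Courier goes back to the south bank alone.  [the south bank: Alma, Bram | the north bank: Cato, Dara, Noor, Tess]
11. Courier goes to the north bank with Alma.  [the south bank: Bram | the north bank: Alma, Cato, Dara, Noor, Tess]
12. Courier goes back to the south bank alone.  [the south bank: Bram | the north bank: Alma, Cato, Dara, Noor, Tess]
13. Courier goes to the north bank with Bram.  [the south bank: — | the north bank: Alma, Bram, Cato, Dara, Noor, Tess]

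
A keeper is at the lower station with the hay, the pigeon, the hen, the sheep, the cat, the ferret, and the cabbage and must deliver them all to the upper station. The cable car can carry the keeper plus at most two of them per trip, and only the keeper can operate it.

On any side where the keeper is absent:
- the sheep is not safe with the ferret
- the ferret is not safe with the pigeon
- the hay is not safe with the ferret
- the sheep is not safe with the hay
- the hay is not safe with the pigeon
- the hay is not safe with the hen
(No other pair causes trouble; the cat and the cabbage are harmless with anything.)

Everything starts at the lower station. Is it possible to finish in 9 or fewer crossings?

Counting alone: the keeper can take at most 2 across per trip to the upper station, so moving all 7 needs at least 4 loaded trips out, with a return between consecutive ones — at least 7 crossings.
The safety rule pushes this higher. Following every safe sequence of crossings, the most of the 7 that can be at the upper station as the cable car arrives there on crossings 7, 9 is 5, 6 respectively — never all 7.
So the move cannot be finished within 9 crossings. (The shortest complete plan takes 11:)
1. Keeper goes to the upper station with the ferret and the hay.
2. Keeper goes back to the lower station with the hay.
3. Keeper goes to the upper station with the hay and the hen.
4. Keeper goes back to the lower station with the hay.
5. Keeper goes to the upper station with the cat and the hay.
6. Keeper goes back to the lower station with the hay.
7. Keeper goes to the upper station with the cabbage and the hay.
8. Keeper goes back to the lower station with the hay.
9. Keeper goes to the upper station with the pigeon and the sheep.
10. Keeper goes back to the lower station with the ferret.
11. Keeper goes to the upper station with the ferret and the hay.

No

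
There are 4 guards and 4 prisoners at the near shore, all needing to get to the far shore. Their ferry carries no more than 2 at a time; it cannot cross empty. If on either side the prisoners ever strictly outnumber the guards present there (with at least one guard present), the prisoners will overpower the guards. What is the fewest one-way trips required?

impossible

Following every safe sequence of crossings from the start, the most of the 8 that can be at the far shore as the ferry arrives there on crossings 1, 3, 5 is 2, 3, 4 respectively; the best ever achieved is 4 of 8.
From crossing 7 on, no configuration arises that was not already reachable earlier: only 11 distinct safe configurations (who is on which side, and where the ferry is) can ever be reached, none of them has everyone across, and every continuation just revisits them. They are: 0 guards + 0 prisoners across (ferry back at the start); 0 guards + 1 prisoner across (ferry there); 0 guards + 1 prisoner across (ferry back at the start); 0 guards + 2 prisoners across (ferry there); 0 guards + 2 prisoners across (ferry back at the start); 0 guards + 3 prisoners across (ferry there); 0 guards + 3 prisoners across (ferry back at the start); 0 guards + 4 prisoners across (ferry there); 1 guard + 1 prisoner across (ferry there); 1 guard + 1 prisoner across (ferry back at the start); 2 guards + 2 prisoners across (ferry there). So no valid plan exists.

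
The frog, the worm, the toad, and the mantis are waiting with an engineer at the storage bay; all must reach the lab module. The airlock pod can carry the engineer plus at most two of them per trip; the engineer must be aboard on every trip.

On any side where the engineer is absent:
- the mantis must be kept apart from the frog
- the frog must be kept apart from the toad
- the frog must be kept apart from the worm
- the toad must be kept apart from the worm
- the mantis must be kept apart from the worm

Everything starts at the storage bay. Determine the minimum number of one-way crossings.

5

Counting alone: the engineer can take at most 2 across per trip to the lab module, so moving all 4 needs at least 2 loaded trips out, with a return between consecutive ones — at least 3 crossings.
The safety rule pushes this higher. Following every safe sequence of crossings, the most of the 4 that can be at the lab module as the airlock pod arrives there on crossing 3 is 3 — never all 4.
So no plan with fewer than 5 crossings exists, and this one achieves 5:
1. Engineer goes to the lab module with the frog and the worm.  [the storage bay: the mantis, the toad | the lab module: the frog, the worm]
2. Engineer goes back to the storage bay with the frog.  [the storage bay: the frog, the mantis, the toad | the lab module: the worm]
3. Engineer goes to the lab module with the mantis and the toad.  [the storage bay: the frog | the lab module: the mantis, the toad, the worm]
4. Engineer goes back to the storage bay with the worm.  [the storage bay: the frog, the worm | the lab module: the mantis, the toad]
5. Engineer goes to the lab module with the frog and the worm.  [the storage bay: — | the lab module: the frog, the mantis, the toad, the worm]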